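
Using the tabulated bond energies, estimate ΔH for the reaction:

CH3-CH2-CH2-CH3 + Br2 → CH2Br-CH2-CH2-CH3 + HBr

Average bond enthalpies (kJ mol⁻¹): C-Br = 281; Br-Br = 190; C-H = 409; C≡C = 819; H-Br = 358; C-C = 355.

Bonds broken (reactants):
  Br-Br: 1 × 190 = 190
  C-C: 3 × 355 = 1065
  C-H: 10 × 409 = 4090
  Σ(broken) = 5345 kJ
Bonds formed (products):
  C-Br: 1 × 281 = 281
  C-C: 3 × 355 = 1065
  C-H: 9 × 409 = 3681
  H-Br: 1 × 358 = 358
  Σ(formed) = 5385 kJ
ΔH = Σ(broken) − Σ(formed) = 5345 − 5385 = −40 kJ

ΔH ≈ −40 kJ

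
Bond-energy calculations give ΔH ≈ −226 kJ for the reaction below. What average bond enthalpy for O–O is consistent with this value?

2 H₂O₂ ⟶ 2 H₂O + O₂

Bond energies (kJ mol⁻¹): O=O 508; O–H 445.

D(O–O) ≈ 141 kJ/mol

Let D be the O–O bond energy.
Σ(broken) = 4×445 + 2×D = 1780 + 2D
Σ(formed) = 4×445 + 1×508 = 2288
ΔH = Σ(broken) − Σ(formed) = (1780 + 2D) − (2288) = −508 + 2D
Setting this equal to −226 kJ gives 2D = 282, so D = 141 kJ/mol.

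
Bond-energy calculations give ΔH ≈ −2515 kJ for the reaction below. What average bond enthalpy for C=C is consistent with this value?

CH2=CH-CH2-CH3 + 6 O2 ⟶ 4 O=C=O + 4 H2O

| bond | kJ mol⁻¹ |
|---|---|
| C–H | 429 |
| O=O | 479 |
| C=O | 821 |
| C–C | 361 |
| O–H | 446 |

D(C=C) ≈ 593 kJ/mol

Let D be the C=C bond energy.
Σ(broken) = 2×361 + 8×429 + 1×D + 6×479 = 7028 + D
Σ(formed) = 8×821 + 8×446 = 10136
ΔH = Σ(broken) − Σ(formed) = (7028 + D) − (10136) = −3108 + D
Setting this equal to −2515 kJ gives D = 593 kJ/mol.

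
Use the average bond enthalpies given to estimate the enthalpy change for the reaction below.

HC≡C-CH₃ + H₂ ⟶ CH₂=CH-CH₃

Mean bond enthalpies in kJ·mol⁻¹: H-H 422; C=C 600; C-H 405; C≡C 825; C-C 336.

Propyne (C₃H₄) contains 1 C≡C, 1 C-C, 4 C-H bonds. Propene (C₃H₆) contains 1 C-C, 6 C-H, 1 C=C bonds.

Bonds broken (reactants):
  C≡C: 1 × 825 = 825
  C-C: 1 × 336 = 336
  C-H: 4 × 405 = 1620
  H-H: 1 × 422 = 422
  Σ(broken) = 3203 kJ
Bonds formed (products):
  C-C: 1 × 336 = 336
  C-H: 6 × 405 = 2430
  C=C: 1 × 600 = 600
  Σ(formed) = 3366 kJ
ΔH = Σ(broken) − Σ(formed) = 3203 − 3366 = −163 kJ

ΔH ≈ −163 kJ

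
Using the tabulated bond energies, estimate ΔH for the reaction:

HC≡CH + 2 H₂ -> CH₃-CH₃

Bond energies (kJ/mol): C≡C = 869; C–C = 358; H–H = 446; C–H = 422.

Bonds broken (reactants):
  C≡C: 1 × 869 = 869
  C–H: 2 × 422 = 844
  H–H: 2 × 446 = 892
  Σ(broken) = 2605 kJ
Bonds formed (products):
  C–C: 1 × 358 = 358
  C–H: 6 × 422 = 2532
  Σ(formed) = 2890 kJ
ΔH = Σ(broken) − Σ(formed) = 2605 − 2890 = −285 kJ

ΔH ≈ −285 kJ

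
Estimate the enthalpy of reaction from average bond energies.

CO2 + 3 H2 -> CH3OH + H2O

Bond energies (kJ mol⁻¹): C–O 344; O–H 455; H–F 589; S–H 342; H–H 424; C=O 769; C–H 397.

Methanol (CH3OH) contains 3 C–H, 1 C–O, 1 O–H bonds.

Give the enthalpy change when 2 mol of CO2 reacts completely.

ΔH = −180 kJ

Bonds broken (reactants):
  C=O: 2 × 769 = 1538
  H–H: 3 × 424 = 1272
  Σ(broken) = 2810 kJ
Bonds formed (products):
  C–H: 3 × 397 = 1191
  C–O: 1 × 344 = 344
  O–H: 3 × 455 = 1365
  Σ(formed) = 2900 kJ
ΔH = Σ(broken) − Σ(formed) = 2810 − 2900 = −90 kJ
For 2× the reaction as written: 2 × (−90) = −180 kJ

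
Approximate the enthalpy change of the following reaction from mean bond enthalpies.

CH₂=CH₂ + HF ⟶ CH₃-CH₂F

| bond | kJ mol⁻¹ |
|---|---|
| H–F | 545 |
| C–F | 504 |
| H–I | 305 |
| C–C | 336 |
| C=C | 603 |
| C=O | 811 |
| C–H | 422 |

Bonds broken (reactants):
  C–H: 4 × 422 = 1688
  C=C: 1 × 603 = 603
  H–F: 1 × 545 = 545
  Σ(broken) = 2836 kJ
Bonds formed (products):
  C–C: 1 × 336 = 336
  C–F: 1 × 504 = 504
  C–H: 5 × 422 = 2110
  Σ(formed) = 2950 kJ
ΔH = Σ(broken) − Σ(formed) = 2836 − 2950 = −114 kJ

ΔH ≈ −114 kJ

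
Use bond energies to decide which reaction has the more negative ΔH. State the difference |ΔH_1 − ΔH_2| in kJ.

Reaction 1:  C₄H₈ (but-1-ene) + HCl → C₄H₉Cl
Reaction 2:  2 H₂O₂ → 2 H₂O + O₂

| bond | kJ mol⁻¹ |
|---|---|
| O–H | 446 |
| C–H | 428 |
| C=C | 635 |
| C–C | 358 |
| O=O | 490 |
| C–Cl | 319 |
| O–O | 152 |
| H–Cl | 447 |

Reaction 1:
  Bonds broken (reactants):
    C–C: 2 × 358 = 716
    C–H: 8 × 428 = 3424
    C=C: 1 × 635 = 635
    H–Cl: 1 × 447 = 447
    Σ(broken) = 5222 kJ
  Bonds formed (products):
    C–C: 3 × 358 = 1074
    C–Cl: 1 × 319 = 319
    C–H: 9 × 428 = 3852
    Σ(formed) = 5245 kJ
  ΔH_1 = 5222 − 5245 = −23 kJ
Reaction 2:
  Bonds broken (reactants):
    O–H: 4 × 446 = 1784
    O–O: 2 × 152 = 304
    Σ(broken) = 2088 kJ
  Bonds formed (products):
    O–H: 4 × 446 = 1784
    O=O: 1 × 490 = 490
    Σ(formed) = 2274 kJ
  ΔH_2 = 2088 − 2274 = −186 kJ
ΔH_1 − ΔH_2 = +163 kJ, so reaction 2 has the more negative ΔH; |ΔH_1 − ΔH_2| = 163 kJ.

Reaction 2, by 163 kJ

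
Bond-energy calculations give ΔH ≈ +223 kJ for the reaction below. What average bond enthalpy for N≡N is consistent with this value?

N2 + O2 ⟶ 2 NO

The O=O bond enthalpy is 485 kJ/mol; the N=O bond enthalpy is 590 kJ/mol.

D(N≡N) ≈ 918 kJ/mol

Let D be the N≡N bond energy.
Σ(broken) = 1×D + 1×485 = 485 + D
Σ(formed) = 2×590 = 1180
ΔH = Σ(broken) − Σ(formed) = (485 + D) − (1180) = −695 + D
Setting this equal to +223 kJ gives D = 918 kJ/mol.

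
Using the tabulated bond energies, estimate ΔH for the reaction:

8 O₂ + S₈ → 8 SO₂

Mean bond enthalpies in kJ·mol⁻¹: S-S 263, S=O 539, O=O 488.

Bonds broken (reactants):
  O=O: 8 × 488 = 3904
  S-S: 8 × 263 = 2104
  Σ(broken) = 6008 kJ
Bonds formed (products):
  S=O: 16 × 539 = 8624
  Σ(formed) = 8624 kJ
ΔH = Σ(broken) − Σ(formed) = 6008 − 8624 = −2616 kJ

ΔH ≈ −2616 kJ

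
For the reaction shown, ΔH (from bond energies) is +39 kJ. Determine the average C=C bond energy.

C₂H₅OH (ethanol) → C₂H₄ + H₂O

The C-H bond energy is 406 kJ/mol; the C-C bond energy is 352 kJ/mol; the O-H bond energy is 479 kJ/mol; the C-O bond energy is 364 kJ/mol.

D(C=C) ≈ 604 kJ/mol

Let D be the C=C bond energy.
Σ(broken) = 1×352 + 5×406 + 1×364 + 1×479 = 3225
Σ(formed) = 4×406 + 1×D + 2×479 = 2582 + D
ΔH = Σ(broken) − Σ(formed) = (3225) − (2582 + D) = +643 − D
Setting this equal to +39 kJ gives D = 604 kJ/mol.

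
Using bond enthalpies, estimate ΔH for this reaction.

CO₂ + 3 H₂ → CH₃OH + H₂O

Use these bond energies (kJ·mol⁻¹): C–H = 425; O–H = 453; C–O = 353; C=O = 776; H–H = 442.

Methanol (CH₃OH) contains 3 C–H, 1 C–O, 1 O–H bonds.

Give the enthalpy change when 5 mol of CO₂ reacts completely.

Bonds broken (reactants):
  C=O: 2 × 776 = 1552
  H–H: 3 × 442 = 1326
  Σ(broken) = 2878 kJ
Bonds formed (products):
  C–H: 3 × 425 = 1275
  C–O: 1 × 353 = 353
  O–H: 3 × 453 = 1359
  Σ(formed) = 2987 kJ
ΔH = Σ(broken) − Σ(formed) = 2878 − 2987 = −109 kJ
For 5× the reaction as written: 5 × (−109) = −545 kJ

ΔH = −545 kJ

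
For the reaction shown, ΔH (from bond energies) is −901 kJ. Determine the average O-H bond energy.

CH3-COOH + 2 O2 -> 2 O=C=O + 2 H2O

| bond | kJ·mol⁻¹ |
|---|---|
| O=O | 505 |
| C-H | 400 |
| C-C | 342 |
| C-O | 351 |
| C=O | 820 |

D(O-H) ≈ 448 kJ/mol

Let D be the O-H bond energy.
Σ(broken) = 1×342 + 3×400 + 1×351 + 1×820 + 1×D + 2×505 = 3723 + D
Σ(formed) = 4×820 + 4×D = 3280 + 4D
ΔH = Σ(broken) − Σ(formed) = (3723 + D) − (3280 + 4D) = +443 − 3D
Setting this equal to −901 kJ gives 3D = 1344, so D = 448 kJ/mol.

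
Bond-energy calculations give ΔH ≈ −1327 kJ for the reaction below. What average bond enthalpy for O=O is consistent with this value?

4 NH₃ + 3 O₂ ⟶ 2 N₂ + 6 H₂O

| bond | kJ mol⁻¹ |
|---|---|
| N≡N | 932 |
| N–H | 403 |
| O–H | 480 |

D(O=O) ≈ 487 kJ/mol

Let D be the O=O bond energy.
Σ(broken) = 12×403 + 3×D = 4836 + 3D
Σ(formed) = 2×932 + 12×480 = 7624
ΔH = Σ(broken) − Σ(formed) = (4836 + 3D) − (7624) = −2788 + 3D
Setting this equal to −1327 kJ gives 3D = 1461, so D = 487 kJ/mol.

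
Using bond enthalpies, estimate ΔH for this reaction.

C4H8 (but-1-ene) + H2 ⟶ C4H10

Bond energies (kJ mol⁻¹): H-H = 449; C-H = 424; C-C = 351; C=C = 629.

ΔH ≈ −121 kJ

Bonds broken (reactants):
  C-C: 2 × 351 = 702
  C-H: 8 × 424 = 3392
  C=C: 1 × 629 = 629
  H-H: 1 × 449 = 449
  Σ(broken) = 5172 kJ
Bonds formed (products):
  C-C: 3 × 351 = 1053
  C-H: 10 × 424 = 4240
  Σ(formed) = 5293 kJ
ΔH = Σ(broken) − Σ(formed) = 5172 − 5293 = −121 kJ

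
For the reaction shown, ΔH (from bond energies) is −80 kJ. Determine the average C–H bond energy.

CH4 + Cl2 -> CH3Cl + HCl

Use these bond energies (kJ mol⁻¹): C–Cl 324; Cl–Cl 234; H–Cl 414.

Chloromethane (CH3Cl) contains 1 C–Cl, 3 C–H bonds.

Let D be the C–H bond energy.
Σ(broken) = 4×D + 1×234 = 234 + 4D
Σ(formed) = 1×324 + 3×D + 1×414 = 738 + 3D
ΔH = Σ(broken) − Σ(formed) = (234 + 4D) − (738 + 3D) = −504 + D
Setting this equal to −80 kJ gives D = 424 kJ/mol.

D(C–H) ≈ 424 kJ/mol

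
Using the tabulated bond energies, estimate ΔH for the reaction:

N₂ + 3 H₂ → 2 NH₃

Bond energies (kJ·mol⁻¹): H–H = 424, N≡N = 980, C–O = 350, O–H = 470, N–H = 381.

ΔH ≈ −34 kJ

Bonds broken (reactants):
  H–H: 3 × 424 = 1272
  N≡N: 1 × 980 = 980
  Σ(broken) = 2252 kJ
Bonds formed (products):
  N–H: 6 × 381 = 2286
  Σ(formed) = 2286 kJ
ΔH = Σ(broken) − Σ(formed) = 2252 − 2286 = −34 kJ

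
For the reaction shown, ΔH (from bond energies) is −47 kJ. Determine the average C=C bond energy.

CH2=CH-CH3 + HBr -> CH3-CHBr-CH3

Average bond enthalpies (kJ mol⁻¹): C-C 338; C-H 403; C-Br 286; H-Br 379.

D(C=C) ≈ 601 kJ/mol

Let D be the C=C bond energy.
Σ(broken) = 1×338 + 6×403 + 1×D + 1×379 = 3135 + D
Σ(formed) = 1×286 + 2×338 + 7×403 = 3783
ΔH = Σ(broken) − Σ(formed) = (3135 + D) − (3783) = −648 + D
Setting this equal to −47 kJ gives D = 601 kJ/mol.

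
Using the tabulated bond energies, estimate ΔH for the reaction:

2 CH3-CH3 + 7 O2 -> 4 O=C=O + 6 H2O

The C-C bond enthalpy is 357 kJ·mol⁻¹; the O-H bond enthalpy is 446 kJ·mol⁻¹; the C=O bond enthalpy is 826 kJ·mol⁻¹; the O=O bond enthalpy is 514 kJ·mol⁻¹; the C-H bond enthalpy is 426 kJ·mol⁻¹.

ΔH ≈ −2536 kJ

Bonds broken (reactants):
  C-C: 2 × 357 = 714
  C-H: 12 × 426 = 5112
  O=O: 7 × 514 = 3598
  Σ(broken) = 9424 kJ
Bonds formed (products):
  C=O: 8 × 826 = 6608
  O-H: 12 × 446 = 5352
  Σ(formed) = 11960 kJ
ΔH = Σ(broken) − Σ(formed) = 9424 − 11960 = −2536 kJ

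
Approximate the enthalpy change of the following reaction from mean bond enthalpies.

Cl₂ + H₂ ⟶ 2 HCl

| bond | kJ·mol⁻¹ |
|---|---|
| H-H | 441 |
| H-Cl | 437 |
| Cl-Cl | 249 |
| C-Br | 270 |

ΔH ≈ −184 kJ

Bonds broken (reactants):
  Cl-Cl: 1 × 249 = 249
  H-H: 1 × 441 = 441
  Σ(broken) = 690 kJ
Bonds formed (products):
  H-Cl: 2 × 437 = 874
  Σ(formed) = 874 kJ
ΔH = Σ(broken) − Σ(formed) = 690 − 874 = −184 kJ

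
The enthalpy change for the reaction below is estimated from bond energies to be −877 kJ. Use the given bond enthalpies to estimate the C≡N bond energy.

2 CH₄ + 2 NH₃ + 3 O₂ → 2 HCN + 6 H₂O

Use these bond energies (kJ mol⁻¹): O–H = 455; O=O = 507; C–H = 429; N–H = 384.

D(C≡N) ≈ 908 kJ/mol

Let D be the C≡N bond energy.
Σ(broken) = 8×429 + 6×384 + 3×507 = 7257
Σ(formed) = 2×D + 2×429 + 12×455 = 6318 + 2D
ΔH = Σ(broken) − Σ(formed) = (7257) − (6318 + 2D) = +939 − 2D
Setting this equal to −877 kJ gives 2D = 1816, so D = 908 kJ/mol.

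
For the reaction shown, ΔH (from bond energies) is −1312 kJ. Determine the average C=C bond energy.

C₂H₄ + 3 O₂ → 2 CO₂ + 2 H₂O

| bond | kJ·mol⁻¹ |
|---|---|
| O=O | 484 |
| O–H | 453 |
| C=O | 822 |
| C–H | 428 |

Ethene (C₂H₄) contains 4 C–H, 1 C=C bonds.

Let D be the C=C bond energy.
Σ(broken) = 4×428 + 1×D + 3×484 = 3164 + D
Σ(formed) = 4×822 + 4×453 = 5100
ΔH = Σ(broken) − Σ(formed) = (3164 + D) − (5100) = −1936 + D
Setting this equal to −1312 kJ gives D = 624 kJ/mol.

D(C=C) ≈ 624 kJ/mol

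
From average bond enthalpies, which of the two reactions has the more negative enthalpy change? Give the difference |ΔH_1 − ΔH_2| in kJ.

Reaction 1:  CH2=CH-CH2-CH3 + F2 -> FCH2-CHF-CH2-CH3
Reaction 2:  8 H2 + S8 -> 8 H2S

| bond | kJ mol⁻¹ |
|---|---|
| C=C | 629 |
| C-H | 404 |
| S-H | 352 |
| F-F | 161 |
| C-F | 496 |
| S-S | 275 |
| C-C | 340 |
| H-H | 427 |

Reaction 1:
  Bonds broken (reactants):
    C-C: 2 × 340 = 680
    C-H: 8 × 404 = 3232
    C=C: 1 × 629 = 629
    F-F: 1 × 161 = 161
    Σ(broken) = 4702 kJ
  Bonds formed (products):
    C-C: 3 × 340 = 1020
    C-F: 2 × 496 = 992
    C-H: 8 × 404 = 3232
    Σ(formed) = 5244 kJ
  ΔH_1 = 4702 − 5244 = −542 kJ
Reaction 2:
  Bonds broken (reactants):
    H-H: 8 × 427 = 3416
    S-S: 8 × 275 = 2200
    Σ(broken) = 5616 kJ
  Bonds formed (products):
    S-H: 16 × 352 = 5632
    Σ(formed) = 5632 kJ
  ΔH_2 = 5616 − 5632 = −16 kJ
ΔH_1 − ΔH_2 = −526 kJ, so reaction 1 has the more negative ΔH; |ΔH_1 − ΔH_2| = 526 kJ.

Reaction 1, by 526 kJ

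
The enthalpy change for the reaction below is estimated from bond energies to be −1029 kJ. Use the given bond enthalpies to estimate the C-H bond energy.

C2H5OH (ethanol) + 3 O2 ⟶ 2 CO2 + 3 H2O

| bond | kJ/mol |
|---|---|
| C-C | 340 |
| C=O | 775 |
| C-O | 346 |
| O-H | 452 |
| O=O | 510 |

Let D be the C-H bond energy.
Σ(broken) = 1×340 + 5×D + 1×346 + 1×452 + 3×510 = 2668 + 5D
Σ(formed) = 4×775 + 6×452 = 5812
ΔH = Σ(broken) − Σ(formed) = (2668 + 5D) − (5812) = −3144 + 5D
Setting this equal to −1029 kJ gives 5D = 2115, so D = 423 kJ/mol.

D(C-H) ≈ 423 kJ/mol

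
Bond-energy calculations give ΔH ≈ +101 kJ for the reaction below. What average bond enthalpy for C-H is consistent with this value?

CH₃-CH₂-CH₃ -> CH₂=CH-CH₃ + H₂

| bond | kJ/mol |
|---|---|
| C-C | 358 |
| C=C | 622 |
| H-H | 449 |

Let D be the C-H bond energy.
Σ(broken) = 2×358 + 8×D = 716 + 8D
Σ(formed) = 1×358 + 6×D + 1×622 + 1×449 = 1429 + 6D
ΔH = Σ(broken) − Σ(formed) = (716 + 8D) − (1429 + 6D) = −713 + 2D
Setting this equal to +101 kJ gives 2D = 814, so D = 407 kJ/mol.

D(C-H) ≈ 407 kJ/mol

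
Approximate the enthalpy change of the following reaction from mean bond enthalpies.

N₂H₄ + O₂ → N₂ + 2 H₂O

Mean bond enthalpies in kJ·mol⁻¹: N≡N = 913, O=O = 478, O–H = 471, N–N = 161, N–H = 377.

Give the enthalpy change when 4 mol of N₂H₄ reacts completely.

Bonds broken (reactants):
  N–H: 4 × 377 = 1508
  N–N: 1 × 161 = 161
  O=O: 1 × 478 = 478
  Σ(broken) = 2147 kJ
Bonds formed (products):
  N≡N: 1 × 913 = 913
  O–H: 4 × 471 = 1884
  Σ(formed) = 2797 kJ
ΔH = Σ(broken) − Σ(formed) = 2147 − 2797 = −650 kJ
For 4× the reaction as written: 4 × (−650) = −2600 kJ

ΔH = −2600 kJ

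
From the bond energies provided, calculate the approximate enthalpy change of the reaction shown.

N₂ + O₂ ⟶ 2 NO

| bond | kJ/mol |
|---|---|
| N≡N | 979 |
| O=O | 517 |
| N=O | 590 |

Bonds broken (reactants):
  N≡N: 1 × 979 = 979
  O=O: 1 × 517 = 517
  Σ(broken) = 1496 kJ
Bonds formed (products):
  N=O: 2 × 590 = 1180
  Σ(formed) = 1180 kJ
ΔH = Σ(broken) − Σ(formed) = 1496 − 1180 = +316 kJ

ΔH ≈ +316 kJ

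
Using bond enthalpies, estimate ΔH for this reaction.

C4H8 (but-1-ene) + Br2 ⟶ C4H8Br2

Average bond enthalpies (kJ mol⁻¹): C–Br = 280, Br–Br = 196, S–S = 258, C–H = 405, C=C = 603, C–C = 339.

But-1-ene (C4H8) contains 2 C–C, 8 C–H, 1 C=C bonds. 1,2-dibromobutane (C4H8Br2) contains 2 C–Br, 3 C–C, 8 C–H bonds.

ΔH ≈ −100 kJ

Bonds broken (reactants):
  Br–Br: 1 × 196 = 196
  C–C: 2 × 339 = 678
  C–H: 8 × 405 = 3240
  C=C: 1 × 603 = 603
  Σ(broken) = 4717 kJ
Bonds formed (products):
  C–Br: 2 × 280 = 560
  C–C: 3 × 339 = 1017
  C–H: 8 × 405 = 3240
  Σ(formed) = 4817 kJ
ΔH = Σ(broken) − Σ(formed) = 4717 − 4817 = −100 kJ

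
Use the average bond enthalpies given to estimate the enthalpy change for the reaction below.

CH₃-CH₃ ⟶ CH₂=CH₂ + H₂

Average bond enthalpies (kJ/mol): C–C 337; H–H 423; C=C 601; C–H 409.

ΔH ≈ +131 kJ

Bonds broken (reactants):
  C–C: 1 × 337 = 337
  C–H: 6 × 409 = 2454
  Σ(broken) = 2791 kJ
Bonds formed (products):
  C–H: 4 × 409 = 1636
  C=C: 1 × 601 = 601
  H–H: 1 × 423 = 423
  Σ(formed) = 2660 kJ
ΔH = Σ(broken) − Σ(formed) = 2791 − 2660 = +131 kJ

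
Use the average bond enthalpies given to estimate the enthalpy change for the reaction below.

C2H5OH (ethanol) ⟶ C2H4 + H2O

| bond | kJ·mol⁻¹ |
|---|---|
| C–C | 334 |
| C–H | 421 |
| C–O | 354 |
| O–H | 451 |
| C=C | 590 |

Bonds broken (reactants):
  C–C: 1 × 334 = 334
  C–H: 5 × 421 = 2105
  C–O: 1 × 354 = 354
  O–H: 1 × 451 = 451
  Σ(broken) = 3244 kJ
Bonds formed (products):
  C–H: 4 × 421 = 1684
  C=C: 1 × 590 = 590
  O–H: 2 × 451 = 902
  Σ(formed) = 3176 kJ
ΔH = Σ(broken) − Σ(formed) = 3244 − 3176 = +68 kJ

ΔH ≈ +68 kJ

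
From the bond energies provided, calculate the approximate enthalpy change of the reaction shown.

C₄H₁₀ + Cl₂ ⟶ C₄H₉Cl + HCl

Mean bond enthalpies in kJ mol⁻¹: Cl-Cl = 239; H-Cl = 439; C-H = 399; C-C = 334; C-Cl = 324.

Bonds broken (reactants):
  C-C: 3 × 334 = 1002
  C-H: 10 × 399 = 3990
  Cl-Cl: 1 × 239 = 239
  Σ(broken) = 5231 kJ
Bonds formed (products):
  C-C: 3 × 334 = 1002
  C-Cl: 1 × 324 = 324
  C-H: 9 × 399 = 3591
  H-Cl: 1 × 439 = 439
  Σ(formed) = 5356 kJ
ΔH = Σ(broken) − Σ(formed) = 5231 − 5356 = −125 kJ

ΔH ≈ −125 kJ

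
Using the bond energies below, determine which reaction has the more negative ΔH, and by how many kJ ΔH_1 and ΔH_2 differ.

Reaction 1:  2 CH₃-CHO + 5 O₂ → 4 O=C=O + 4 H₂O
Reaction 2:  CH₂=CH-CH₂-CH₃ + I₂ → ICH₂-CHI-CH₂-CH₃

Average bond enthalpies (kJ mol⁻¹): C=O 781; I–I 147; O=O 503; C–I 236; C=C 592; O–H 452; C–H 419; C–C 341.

Reaction 1, by 1679 kJ

Reaction 1:
  Bonds broken (reactants):
    C–C: 2 × 341 = 682
    C–H: 8 × 419 = 3352
    C=O: 2 × 781 = 1562
    O=O: 5 × 503 = 2515
    Σ(broken) = 8111 kJ
  Bonds formed (products):
    C=O: 8 × 781 = 6248
    O–H: 8 × 452 = 3616
    Σ(formed) = 9864 kJ
  ΔH_1 = 8111 − 9864 = −1753 kJ
Reaction 2:
  Bonds broken (reactants):
    C–C: 2 × 341 = 682
    C–H: 8 × 419 = 3352
    C=C: 1 × 592 = 592
    I–I: 1 × 147 = 147
    Σ(broken) = 4773 kJ
  Bonds formed (products):
    C–C: 3 × 341 = 1023
    C–H: 8 × 419 = 3352
    C–I: 2 × 236 = 472
    Σ(formed) = 4847 kJ
  ΔH_2 = 4773 − 4847 = −74 kJ
ΔH_1 − ΔH_2 = −1679 kJ, so reaction 1 has the more negative ΔH; |ΔH_1 − ΔH_2| = 1679 kJ.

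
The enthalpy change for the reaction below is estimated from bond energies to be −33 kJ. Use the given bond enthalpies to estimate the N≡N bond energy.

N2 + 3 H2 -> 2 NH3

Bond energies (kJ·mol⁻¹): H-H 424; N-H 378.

D(N≡N) ≈ 963 kJ/mol

Let D be the N≡N bond energy.
Σ(broken) = 3×424 + 1×D = 1272 + D
Σ(formed) = 6×378 = 2268
ΔH = Σ(broken) − Σ(formed) = (1272 + D) − (2268) = −996 + D
Setting this equal to −33 kJ gives D = 963 kJ/mol.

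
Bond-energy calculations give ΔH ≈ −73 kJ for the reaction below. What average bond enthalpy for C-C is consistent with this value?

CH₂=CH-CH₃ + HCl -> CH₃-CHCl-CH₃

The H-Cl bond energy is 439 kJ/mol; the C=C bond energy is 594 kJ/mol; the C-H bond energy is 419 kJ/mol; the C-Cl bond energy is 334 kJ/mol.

D(C-C) ≈ 353 kJ/mol

Let D be the C-C bond energy.
Σ(broken) = 1×D + 6×419 + 1×594 + 1×439 = 3547 + D
Σ(formed) = 2×D + 1×334 + 7×419 = 3267 + 2D
ΔH = Σ(broken) − Σ(formed) = (3547 + D) − (3267 + 2D) = +280 − D
Setting this equal to −73 kJ gives D = 353 kJ/mol.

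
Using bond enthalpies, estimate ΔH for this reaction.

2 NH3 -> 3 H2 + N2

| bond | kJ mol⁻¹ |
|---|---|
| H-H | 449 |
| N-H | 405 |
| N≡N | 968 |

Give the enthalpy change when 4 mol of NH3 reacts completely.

ΔH = +230 kJ

Bonds broken (reactants):
  N-H: 6 × 405 = 2430
  Σ(broken) = 2430 kJ
Bonds formed (products):
  H-H: 3 × 449 = 1347
  N≡N: 1 × 968 = 968
  Σ(formed) = 2315 kJ
ΔH = Σ(broken) − Σ(formed) = 2430 − 2315 = +115 kJ
For 2× the reaction as written: 2 × (+115) = +230 kJ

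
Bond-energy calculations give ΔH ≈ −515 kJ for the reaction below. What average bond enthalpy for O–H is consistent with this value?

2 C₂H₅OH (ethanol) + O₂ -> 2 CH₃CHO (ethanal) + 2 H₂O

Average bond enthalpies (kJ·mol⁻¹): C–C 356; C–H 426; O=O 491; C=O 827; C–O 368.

Let D be the O–H bond energy.
Σ(broken) = 2×356 + 10×426 + 2×368 + 2×D + 1×491 = 6199 + 2D
Σ(formed) = 2×356 + 8×426 + 2×827 + 4×D = 5774 + 4D
ΔH = Σ(broken) − Σ(formed) = (6199 + 2D) − (5774 + 4D) = +425 − 2D
Setting this equal to −515 kJ gives 2D = 940, so D = 470 kJ/mol.

D(O–H) ≈ 470 kJ/mol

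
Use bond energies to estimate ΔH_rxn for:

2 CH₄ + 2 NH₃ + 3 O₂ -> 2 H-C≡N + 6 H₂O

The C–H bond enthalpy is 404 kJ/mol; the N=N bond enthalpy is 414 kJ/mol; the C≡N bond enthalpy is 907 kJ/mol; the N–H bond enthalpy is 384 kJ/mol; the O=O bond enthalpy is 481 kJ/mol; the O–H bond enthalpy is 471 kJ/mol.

Bonds broken (reactants):
  C–H: 8 × 404 = 3232
  N–H: 6 × 384 = 2304
  O=O: 3 × 481 = 1443
  Σ(broken) = 6979 kJ
Bonds formed (products):
  C≡N: 2 × 907 = 1814
  C–H: 2 × 404 = 808
  O–H: 12 × 471 = 5652
  Σ(formed) = 8274 kJ
ΔH = Σ(broken) − Σ(formed) = 6979 − 8274 = −1295 kJ

ΔH ≈ −1295 kJ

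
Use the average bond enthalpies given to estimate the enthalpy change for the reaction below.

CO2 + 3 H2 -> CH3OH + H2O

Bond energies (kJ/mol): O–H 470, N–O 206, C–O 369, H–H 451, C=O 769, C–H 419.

Bonds broken (reactants):
  C=O: 2 × 769 = 1538
  H–H: 3 × 451 = 1353
  Σ(broken) = 2891 kJ
Bonds formed (products):
  C–H: 3 × 419 = 1257
  C–O: 1 × 369 = 369
  O–H: 3 × 470 = 1410
  Σ(formed) = 3036 kJ
ΔH = Σ(broken) − Σ(formed) = 2891 − 3036 = −145 kJ

ΔH ≈ −145 kJ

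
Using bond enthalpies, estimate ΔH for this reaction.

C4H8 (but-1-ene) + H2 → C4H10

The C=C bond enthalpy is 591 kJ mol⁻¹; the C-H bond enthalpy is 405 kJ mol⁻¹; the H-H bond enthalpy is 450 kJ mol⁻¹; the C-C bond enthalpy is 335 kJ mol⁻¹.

ΔH ≈ −104 kJ

Bonds broken (reactants):
  C-C: 2 × 335 = 670
  C-H: 8 × 405 = 3240
  C=C: 1 × 591 = 591
  H-H: 1 × 450 = 450
  Σ(broken) = 4951 kJ
Bonds formed (products):
  C-C: 3 × 335 = 1005
  C-H: 10 × 405 = 4050
  Σ(formed) = 5055 kJ
ΔH = Σ(broken) − Σ(formed) = 4951 − 5055 = −104 kJ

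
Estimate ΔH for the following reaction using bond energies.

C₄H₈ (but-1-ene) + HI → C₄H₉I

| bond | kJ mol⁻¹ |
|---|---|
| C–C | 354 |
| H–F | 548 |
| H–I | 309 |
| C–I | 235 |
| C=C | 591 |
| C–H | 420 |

Bonds broken (reactants):
  C–C: 2 × 354 = 708
  C–H: 8 × 420 = 3360
  C=C: 1 × 591 = 591
  H–I: 1 × 309 = 309
  Σ(broken) = 4968 kJ
Bonds formed (products):
  C–C: 3 × 354 = 1062
  C–H: 9 × 420 = 3780
  C–I: 1 × 235 = 235
  Σ(formed) = 5077 kJ
ΔH = Σ(broken) − Σ(formed) = 4968 − 5077 = −109 kJ

ΔH ≈ −109 kJ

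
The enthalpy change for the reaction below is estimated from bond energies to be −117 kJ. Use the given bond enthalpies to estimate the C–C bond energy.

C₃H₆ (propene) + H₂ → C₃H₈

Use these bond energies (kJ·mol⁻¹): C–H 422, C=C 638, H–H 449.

D(C–C) ≈ 360 kJ/mol

Let D be the C–C bond energy.
Σ(broken) = 1×D + 6×422 + 1×638 + 1×449 = 3619 + D
Σ(formed) = 2×D + 8×422 = 3376 + 2D
ΔH = Σ(broken) − Σ(formed) = (3619 + D) − (3376 + 2D) = +243 − D
Setting this equal to −117 kJ gives D = 360 kJ/mol.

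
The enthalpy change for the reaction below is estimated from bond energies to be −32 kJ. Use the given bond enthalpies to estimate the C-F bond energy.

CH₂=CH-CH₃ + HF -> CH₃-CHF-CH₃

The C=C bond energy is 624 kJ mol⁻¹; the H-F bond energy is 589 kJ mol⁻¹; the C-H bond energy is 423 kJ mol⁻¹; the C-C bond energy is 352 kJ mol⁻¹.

D(C-F) ≈ 470 kJ/mol

Let D be the C-F bond energy.
Σ(broken) = 1×352 + 6×423 + 1×624 + 1×589 = 4103
Σ(formed) = 2×352 + 1×D + 7×423 = 3665 + D
ΔH = Σ(broken) − Σ(formed) = (4103) − (3665 + D) = +438 − D
Setting this equal to −32 kJ gives D = 470 kJ/mol.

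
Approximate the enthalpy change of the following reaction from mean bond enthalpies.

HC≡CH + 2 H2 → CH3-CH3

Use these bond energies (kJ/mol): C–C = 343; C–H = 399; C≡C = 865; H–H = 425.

Bonds broken (reactants):
  C≡C: 1 × 865 = 865
  C–H: 2 × 399 = 798
  H–H: 2 × 425 = 850
  Σ(broken) = 2513 kJ
Bonds formed (products):
  C–C: 1 × 343 = 343
  C–H: 6 × 399 = 2394
  Σ(formed) = 2737 kJ
ΔH = Σ(broken) − Σ(formed) = 2513 − 2737 = −224 kJ

ΔH ≈ −224 kJ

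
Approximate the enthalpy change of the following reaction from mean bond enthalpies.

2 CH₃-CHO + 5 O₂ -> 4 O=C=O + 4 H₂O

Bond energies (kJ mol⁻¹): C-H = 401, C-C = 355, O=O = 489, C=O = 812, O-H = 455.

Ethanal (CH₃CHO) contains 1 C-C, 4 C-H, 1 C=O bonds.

Bonds broken (reactants):
  C-C: 2 × 355 = 710
  C-H: 8 × 401 = 3208
  C=O: 2 × 812 = 1624
  O=O: 5 × 489 = 2445
  Σ(broken) = 7987 kJ
Bonds formed (products):
  C=O: 8 × 812 = 6496
  O-H: 8 × 455 = 3640
  Σ(formed) = 10136 kJ
ΔH = Σ(broken) − Σ(formed) = 7987 − 10136 = −2149 kJ

ΔH ≈ −2149 kJ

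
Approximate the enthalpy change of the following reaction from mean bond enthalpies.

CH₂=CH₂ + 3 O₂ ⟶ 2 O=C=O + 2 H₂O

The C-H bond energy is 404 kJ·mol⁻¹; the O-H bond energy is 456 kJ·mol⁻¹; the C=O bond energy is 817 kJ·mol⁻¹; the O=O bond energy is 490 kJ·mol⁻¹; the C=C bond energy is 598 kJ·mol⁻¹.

ΔH ≈ −1408 kJ

Bonds broken (reactants):
  C-H: 4 × 404 = 1616
  C=C: 1 × 598 = 598
  O=O: 3 × 490 = 1470
  Σ(broken) = 3684 kJ
Bonds formed (products):
  C=O: 4 × 817 = 3268
  O-H: 4 × 456 = 1824
  Σ(formed) = 5092 kJ
ΔH = Σ(broken) − Σ(formed) = 3684 − 5092 = −1408 kJ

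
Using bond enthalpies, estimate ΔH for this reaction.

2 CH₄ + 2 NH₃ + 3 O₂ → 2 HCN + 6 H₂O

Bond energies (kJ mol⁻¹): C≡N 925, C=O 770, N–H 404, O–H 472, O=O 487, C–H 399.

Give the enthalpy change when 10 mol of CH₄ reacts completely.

Bonds broken (reactants):
  C–H: 8 × 399 = 3192
  N–H: 6 × 404 = 2424
  O=O: 3 × 487 = 1461
  Σ(broken) = 7077 kJ
Bonds formed (products):
  C≡N: 2 × 925 = 1850
  C–H: 2 × 399 = 798
  O–H: 12 × 472 = 5664
  Σ(formed) = 8312 kJ
ΔH = Σ(broken) − Σ(formed) = 7077 − 8312 = −1235 kJ
For 5× the reaction as written: 5 × (−1235) = −6175 kJ

ΔH = −6175 kJ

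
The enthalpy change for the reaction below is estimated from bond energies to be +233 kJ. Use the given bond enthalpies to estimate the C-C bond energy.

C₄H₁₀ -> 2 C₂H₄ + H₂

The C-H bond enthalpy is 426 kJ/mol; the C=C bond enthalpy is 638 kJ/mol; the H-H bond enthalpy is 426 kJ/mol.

D(C-C) ≈ 361 kJ/mol

Let D be the C-C bond energy.
Σ(broken) = 3×D + 10×426 = 4260 + 3D
Σ(formed) = 8×426 + 2×638 + 1×426 = 5110
ΔH = Σ(broken) − Σ(formed) = (4260 + 3D) − (5110) = −850 + 3D
Setting this equal to +233 kJ gives 3D = 1083, so D = 361 kJ/mol.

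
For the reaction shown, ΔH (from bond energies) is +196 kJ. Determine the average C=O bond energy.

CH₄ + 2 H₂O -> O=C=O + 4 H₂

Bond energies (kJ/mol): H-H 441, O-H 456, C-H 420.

Let D be the C=O bond energy.
Σ(broken) = 4×420 + 4×456 = 3504
Σ(formed) = 2×D + 4×441 = 1764 + 2D
ΔH = Σ(broken) − Σ(formed) = (3504) − (1764 + 2D) = +1740 − 2D
Setting this equal to +196 kJ gives 2D = 1544, so D = 772 kJ/mol.

D(C=O) ≈ 772 kJ/mol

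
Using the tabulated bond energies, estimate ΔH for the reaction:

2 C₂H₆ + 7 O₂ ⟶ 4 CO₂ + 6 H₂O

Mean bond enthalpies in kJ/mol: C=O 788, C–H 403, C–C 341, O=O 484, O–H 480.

Bonds broken (reactants):
  C–C: 2 × 341 = 682
  C–H: 12 × 403 = 4836
  O=O: 7 × 484 = 3388
  Σ(broken) = 8906 kJ
Bonds formed (products):
  C=O: 8 × 788 = 6304
  O–H: 12 × 480 = 5760
  Σ(formed) = 12064 kJ
ΔH = Σ(broken) − Σ(formed) = 8906 − 12064 = −3158 kJ

ΔH ≈ −3158 kJ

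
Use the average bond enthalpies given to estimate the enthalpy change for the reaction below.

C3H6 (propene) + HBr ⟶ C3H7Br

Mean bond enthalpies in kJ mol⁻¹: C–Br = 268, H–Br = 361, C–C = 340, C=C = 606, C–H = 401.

Bonds broken (reactants):
  C–C: 1 × 340 = 340
  C–H: 6 × 401 = 2406
  C=C: 1 × 606 = 606
  H–Br: 1 × 361 = 361
  Σ(broken) = 3713 kJ
Bonds formed (products):
  C–Br: 1 × 268 = 268
  C–C: 2 × 340 = 680
  C–H: 7 × 401 = 2807
  Σ(formed) = 3755 kJ
ΔH = Σ(broken) − Σ(formed) = 3713 − 3755 = −42 kJ

ΔH ≈ −42 kJ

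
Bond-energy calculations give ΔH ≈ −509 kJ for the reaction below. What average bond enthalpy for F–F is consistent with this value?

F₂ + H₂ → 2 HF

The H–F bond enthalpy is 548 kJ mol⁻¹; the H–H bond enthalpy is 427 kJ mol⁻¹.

Let D be the F–F bond energy.
Σ(broken) = 1×D + 1×427 = 427 + D
Σ(formed) = 2×548 = 1096
ΔH = Σ(broken) − Σ(formed) = (427 + D) − (1096) = −669 + D
Setting this equal to −509 kJ gives D = 160 kJ/mol.

D(F–F) ≈ 160 kJ/mol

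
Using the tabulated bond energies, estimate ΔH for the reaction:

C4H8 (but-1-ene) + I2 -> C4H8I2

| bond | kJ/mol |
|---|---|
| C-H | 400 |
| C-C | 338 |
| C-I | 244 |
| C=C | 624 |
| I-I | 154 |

Bonds broken (reactants):
  C-C: 2 × 338 = 676
  C-H: 8 × 400 = 3200
  C=C: 1 × 624 = 624
  I-I: 1 × 154 = 154
  Σ(broken) = 4654 kJ
Bonds formed (products):
  C-C: 3 × 338 = 1014
  C-H: 8 × 400 = 3200
  C-I: 2 × 244 = 488
  Σ(formed) = 4702 kJ
ΔH = Σ(broken) − Σ(formed) = 4654 − 4702 = −48 kJ

ΔH ≈ −48 kJ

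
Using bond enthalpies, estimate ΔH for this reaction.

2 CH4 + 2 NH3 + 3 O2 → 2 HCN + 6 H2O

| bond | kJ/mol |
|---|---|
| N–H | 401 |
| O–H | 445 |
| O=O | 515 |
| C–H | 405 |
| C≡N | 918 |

ΔH ≈ −795 kJ

Bonds broken (reactants):
  C–H: 8 × 405 = 3240
  N–H: 6 × 401 = 2406
  O=O: 3 × 515 = 1545
  Σ(broken) = 7191 kJ
Bonds formed (products):
  C≡N: 2 × 918 = 1836
  C–H: 2 × 405 = 810
  O–H: 12 × 445 = 5340
  Σ(formed) = 7986 kJ
ΔH = Σ(broken) − Σ(formed) = 7191 − 7986 = −795 kJ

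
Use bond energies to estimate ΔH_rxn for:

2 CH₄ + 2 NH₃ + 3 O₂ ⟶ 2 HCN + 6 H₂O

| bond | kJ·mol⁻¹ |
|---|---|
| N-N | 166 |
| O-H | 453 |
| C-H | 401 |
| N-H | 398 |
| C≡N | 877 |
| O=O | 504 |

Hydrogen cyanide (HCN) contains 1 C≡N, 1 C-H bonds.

Bonds broken (reactants):
  C-H: 8 × 401 = 3208
  N-H: 6 × 398 = 2388
  O=O: 3 × 504 = 1512
  Σ(broken) = 7108 kJ
Bonds formed (products):
  C≡N: 2 × 877 = 1754
  C-H: 2 × 401 = 802
  O-H: 12 × 453 = 5436
  Σ(formed) = 7992 kJ
ΔH = Σ(broken) − Σ(formed) = 7108 − 7992 = −884 kJ

ΔH ≈ −884 kJ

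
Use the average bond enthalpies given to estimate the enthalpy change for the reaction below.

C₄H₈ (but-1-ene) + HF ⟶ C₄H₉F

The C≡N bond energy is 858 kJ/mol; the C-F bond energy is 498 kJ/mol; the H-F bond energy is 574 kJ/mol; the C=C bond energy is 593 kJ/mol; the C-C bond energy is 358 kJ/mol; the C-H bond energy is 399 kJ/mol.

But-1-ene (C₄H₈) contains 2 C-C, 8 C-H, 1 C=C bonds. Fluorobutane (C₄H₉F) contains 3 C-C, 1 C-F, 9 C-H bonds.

Bonds broken (reactants):
  C-C: 2 × 358 = 716
  C-H: 8 × 399 = 3192
  C=C: 1 × 593 = 593
  H-F: 1 × 574 = 574
  Σ(broken) = 5075 kJ
Bonds formed (products):
  C-C: 3 × 358 = 1074
  C-F: 1 × 498 = 498
  C-H: 9 × 399 = 3591
  Σ(formed) = 5163 kJ
ΔH = Σ(broken) − Σ(formed) = 5075 − 5163 = −88 kJ

ΔH ≈ −88 kJ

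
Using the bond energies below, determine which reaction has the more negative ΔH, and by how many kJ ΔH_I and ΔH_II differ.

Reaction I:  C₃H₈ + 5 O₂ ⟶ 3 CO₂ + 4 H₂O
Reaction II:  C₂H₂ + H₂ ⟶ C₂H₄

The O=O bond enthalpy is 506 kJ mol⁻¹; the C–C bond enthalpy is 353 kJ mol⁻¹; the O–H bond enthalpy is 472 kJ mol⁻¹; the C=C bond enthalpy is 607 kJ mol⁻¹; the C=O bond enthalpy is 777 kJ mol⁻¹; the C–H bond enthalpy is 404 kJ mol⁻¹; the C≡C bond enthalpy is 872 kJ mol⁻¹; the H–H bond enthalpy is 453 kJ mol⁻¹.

Reaction I, by 1880 kJ

Reaction I:
  Bonds broken (reactants):
    C–C: 2 × 353 = 706
    C–H: 8 × 404 = 3232
    O=O: 5 × 506 = 2530
    Σ(broken) = 6468 kJ
  Bonds formed (products):
    C=O: 6 × 777 = 4662
    O–H: 8 × 472 = 3776
    Σ(formed) = 8438 kJ
  ΔH_I = 6468 − 8438 = −1970 kJ
Reaction II:
  Bonds broken (reactants):
    C≡C: 1 × 872 = 872
    C–H: 2 × 404 = 808
    H–H: 1 × 453 = 453
    Σ(broken) = 2133 kJ
  Bonds formed (products):
    C–H: 4 × 404 = 1616
    C=C: 1 × 607 = 607
    Σ(formed) = 2223 kJ
  ΔH_II = 2133 − 2223 = −90 kJ
ΔH_I − ΔH_II = −1880 kJ, so reaction I has the more negative ΔH; |ΔH_I − ΔH_II| = 1880 kJ.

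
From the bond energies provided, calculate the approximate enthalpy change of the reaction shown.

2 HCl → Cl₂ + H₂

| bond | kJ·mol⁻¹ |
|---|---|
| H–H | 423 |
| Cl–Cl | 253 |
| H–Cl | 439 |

ΔH ≈ +202 kJ

Bonds broken (reactants):
  H–Cl: 2 × 439 = 878
  Σ(broken) = 878 kJ
Bonds formed (products):
  Cl–Cl: 1 × 253 = 253
  H–H: 1 × 423 = 423
  Σ(formed) = 676 kJ
ΔH = Σ(broken) − Σ(formed) = 878 − 676 = +202 kJ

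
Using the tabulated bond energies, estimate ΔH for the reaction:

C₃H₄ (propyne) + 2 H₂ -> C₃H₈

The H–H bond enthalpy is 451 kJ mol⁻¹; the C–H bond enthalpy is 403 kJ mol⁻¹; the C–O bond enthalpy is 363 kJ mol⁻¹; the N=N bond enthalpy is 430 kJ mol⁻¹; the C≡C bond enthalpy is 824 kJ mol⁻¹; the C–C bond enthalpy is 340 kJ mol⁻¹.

Bonds broken (reactants):
  C≡C: 1 × 824 = 824
  C–C: 1 × 340 = 340
  C–H: 4 × 403 = 1612
  H–H: 2 × 451 = 902
  Σ(broken) = 3678 kJ
Bonds formed (products):
  C–C: 2 × 340 = 680
  C–H: 8 × 403 = 3224
  Σ(formed) = 3904 kJ
ΔH = Σ(broken) − Σ(formed) = 3678 − 3904 = −226 kJ

ΔH ≈ −226 kJ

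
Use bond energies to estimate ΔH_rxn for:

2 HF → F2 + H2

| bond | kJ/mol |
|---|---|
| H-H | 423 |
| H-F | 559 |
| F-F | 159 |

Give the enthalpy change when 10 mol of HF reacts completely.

ΔH = +2680 kJ

Bonds broken (reactants):
  H-F: 2 × 559 = 1118
  Σ(broken) = 1118 kJ
Bonds formed (products):
  F-F: 1 × 159 = 159
  H-H: 1 × 423 = 423
  Σ(formed) = 582 kJ
ΔH = Σ(broken) − Σ(formed) = 1118 − 582 = +536 kJ
For 5× the reaction as written: 5 × (+536) = +2680 kJ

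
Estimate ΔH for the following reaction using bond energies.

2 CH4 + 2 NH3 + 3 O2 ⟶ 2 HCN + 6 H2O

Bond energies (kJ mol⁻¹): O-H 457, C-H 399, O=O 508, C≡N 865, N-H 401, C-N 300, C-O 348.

ΔH ≈ −890 kJ

Bonds broken (reactants):
  C-H: 8 × 399 = 3192
  N-H: 6 × 401 = 2406
  O=O: 3 × 508 = 1524
  Σ(broken) = 7122 kJ
Bonds formed (products):
  C≡N: 2 × 865 = 1730
  C-H: 2 × 399 = 798
  O-H: 12 × 457 = 5484
  Σ(formed) = 8012 kJ
ΔH = Σ(broken) − Σ(formed) = 7122 − 8012 = −890 kJ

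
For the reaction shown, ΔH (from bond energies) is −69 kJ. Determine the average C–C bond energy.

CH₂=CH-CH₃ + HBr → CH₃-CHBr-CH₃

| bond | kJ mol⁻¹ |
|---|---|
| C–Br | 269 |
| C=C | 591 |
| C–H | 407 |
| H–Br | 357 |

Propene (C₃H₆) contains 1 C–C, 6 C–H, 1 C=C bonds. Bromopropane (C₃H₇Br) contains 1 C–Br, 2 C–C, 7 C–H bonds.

D(C–C) ≈ 341 kJ/mol

Let D be the C–C bond energy.
Σ(broken) = 1×D + 6×407 + 1×591 + 1×357 = 3390 + D
Σ(formed) = 1×269 + 2×D + 7×407 = 3118 + 2D
ΔH = Σ(broken) − Σ(formed) = (3390 + D) − (3118 + 2D) = +272 − D
Setting this equal to −69 kJ gives D = 341 kJ/mol.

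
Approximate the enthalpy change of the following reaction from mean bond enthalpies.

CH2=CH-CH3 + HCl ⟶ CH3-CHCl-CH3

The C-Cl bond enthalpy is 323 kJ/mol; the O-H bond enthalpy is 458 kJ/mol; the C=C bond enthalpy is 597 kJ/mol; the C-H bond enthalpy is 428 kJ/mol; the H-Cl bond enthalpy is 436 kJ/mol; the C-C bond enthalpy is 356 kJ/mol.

Bonds broken (reactants):
  C-C: 1 × 356 = 356
  C-H: 6 × 428 = 2568
  C=C: 1 × 597 = 597
  H-Cl: 1 × 436 = 436
  Σ(broken) = 3957 kJ
Bonds formed (products):
  C-C: 2 × 356 = 712
  C-Cl: 1 × 323 = 323
  C-H: 7 × 428 = 2996
  Σ(formed) = 4031 kJ
ΔH = Σ(broken) − Σ(formed) = 3957 − 4031 = −74 kJ

ΔH ≈ −74 kJ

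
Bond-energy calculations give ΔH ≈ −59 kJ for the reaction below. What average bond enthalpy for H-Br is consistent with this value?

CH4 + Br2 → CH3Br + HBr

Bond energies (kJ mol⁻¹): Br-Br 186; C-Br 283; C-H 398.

Let D be the H-Br bond energy.
Σ(broken) = 1×186 + 4×398 = 1778
Σ(formed) = 1×283 + 3×398 + 1×D = 1477 + D
ΔH = Σ(broken) − Σ(formed) = (1778) − (1477 + D) = +301 − D
Setting this equal to −59 kJ gives D = 360 kJ/mol.

D(H-Br) ≈ 360 kJ/mol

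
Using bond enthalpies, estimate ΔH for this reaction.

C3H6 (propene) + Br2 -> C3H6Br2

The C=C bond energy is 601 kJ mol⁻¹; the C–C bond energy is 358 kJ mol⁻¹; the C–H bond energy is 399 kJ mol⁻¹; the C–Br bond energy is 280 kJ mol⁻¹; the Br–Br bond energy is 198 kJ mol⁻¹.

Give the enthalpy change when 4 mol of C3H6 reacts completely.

Bonds broken (reactants):
  Br–Br: 1 × 198 = 198
  C–C: 1 × 358 = 358
  C–H: 6 × 399 = 2394
  C=C: 1 × 601 = 601
  Σ(broken) = 3551 kJ
Bonds formed (products):
  C–Br: 2 × 280 = 560
  C–C: 2 × 358 = 716
  C–H: 6 × 399 = 2394
  Σ(formed) = 3670 kJ
ΔH = Σ(broken) − Σ(formed) = 3551 − 3670 = −119 kJ
For 4× the reaction as written: 4 × (−119) = −476 kJ

ΔH = −476 kJ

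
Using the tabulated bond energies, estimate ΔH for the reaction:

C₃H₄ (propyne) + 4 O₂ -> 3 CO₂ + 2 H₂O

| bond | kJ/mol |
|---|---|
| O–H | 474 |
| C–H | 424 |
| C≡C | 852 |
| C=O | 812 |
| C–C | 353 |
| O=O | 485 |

Bonds broken (reactants):
  C≡C: 1 × 852 = 852
  C–C: 1 × 353 = 353
  C–H: 4 × 424 = 1696
  O=O: 4 × 485 = 1940
  Σ(broken) = 4841 kJ
Bonds formed (products):
  C=O: 6 × 812 = 4872
  O–H: 4 × 474 = 1896
  Σ(formed) = 6768 kJ
ΔH = Σ(broken) − Σ(formed) = 4841 − 6768 = −1927 kJ

ΔH ≈ −1927 kJ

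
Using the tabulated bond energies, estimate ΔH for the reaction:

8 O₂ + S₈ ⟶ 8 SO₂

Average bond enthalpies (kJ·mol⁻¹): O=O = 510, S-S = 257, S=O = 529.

Bonds broken (reactants):
  O=O: 8 × 510 = 4080
  S-S: 8 × 257 = 2056
  Σ(broken) = 6136 kJ
Bonds formed (products):
  S=O: 16 × 529 = 8464
  Σ(formed) = 8464 kJ
ΔH = Σ(broken) − Σ(formed) = 6136 − 8464 = −2328 kJ

ΔH ≈ −2328 kJ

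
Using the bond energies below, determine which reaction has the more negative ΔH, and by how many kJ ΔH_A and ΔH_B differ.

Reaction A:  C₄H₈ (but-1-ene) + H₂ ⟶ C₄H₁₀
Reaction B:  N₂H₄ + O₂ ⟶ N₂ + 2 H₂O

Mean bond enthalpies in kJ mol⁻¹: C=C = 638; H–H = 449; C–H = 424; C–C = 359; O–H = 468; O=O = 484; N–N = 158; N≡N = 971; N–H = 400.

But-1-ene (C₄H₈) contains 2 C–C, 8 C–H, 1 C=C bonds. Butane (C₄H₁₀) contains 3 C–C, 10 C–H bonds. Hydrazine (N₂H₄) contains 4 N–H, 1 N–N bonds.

Reaction A:
  Bonds broken (reactants):
    C–C: 2 × 359 = 718
    C–H: 8 × 424 = 3392
    C=C: 1 × 638 = 638
    H–H: 1 × 449 = 449
    Σ(broken) = 5197 kJ
  Bonds formed (products):
    C–C: 3 × 359 = 1077
    C–H: 10 × 424 = 4240
    Σ(formed) = 5317 kJ
  ΔH_A = 5197 − 5317 = −120 kJ
Reaction B:
  Bonds broken (reactants):
    N–H: 4 × 400 = 1600
    N–N: 1 × 158 = 158
    O=O: 1 × 484 = 484
    Σ(broken) = 2242 kJ
  Bonds formed (products):
    N≡N: 1 × 971 = 971
    O–H: 4 × 468 = 1872
    Σ(formed) = 2843 kJ
  ΔH_B = 2242 − 2843 = −601 kJ
ΔH_A − ΔH_B = +481 kJ, so reaction B has the more negative ΔH; |ΔH_A − ΔH_B| = 481 kJ.

Reaction B, by 481 kJ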